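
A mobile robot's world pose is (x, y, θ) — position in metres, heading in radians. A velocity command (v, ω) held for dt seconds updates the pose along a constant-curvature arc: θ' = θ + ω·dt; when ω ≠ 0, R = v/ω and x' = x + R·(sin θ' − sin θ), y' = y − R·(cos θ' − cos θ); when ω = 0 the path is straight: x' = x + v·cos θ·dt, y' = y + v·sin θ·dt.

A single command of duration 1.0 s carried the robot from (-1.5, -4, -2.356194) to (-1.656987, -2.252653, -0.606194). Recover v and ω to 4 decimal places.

v = -2.0000, ω = 1.7500

Δθ = -0.606194 − -2.356194 = 1.750000
ω = Δθ/dt = 1.750000/1.0 = 1.7500
R = −Δy/(cos θ' − cos θ) = -1.1429
v = R·ω = -1.1429·1.7500 = -2.0000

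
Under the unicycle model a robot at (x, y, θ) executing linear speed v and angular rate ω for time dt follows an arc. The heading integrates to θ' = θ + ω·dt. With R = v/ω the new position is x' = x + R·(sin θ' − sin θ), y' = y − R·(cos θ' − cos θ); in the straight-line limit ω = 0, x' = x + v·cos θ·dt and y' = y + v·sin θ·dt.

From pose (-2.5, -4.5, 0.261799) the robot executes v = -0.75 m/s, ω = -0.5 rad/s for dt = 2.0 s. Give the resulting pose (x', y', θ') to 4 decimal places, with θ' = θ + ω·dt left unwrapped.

θ' = 0.2618 + -0.5·2.0 = -0.7382
R = v/ω = -0.75/-0.5 = 1.5000
x' = -2.5 + 1.5000·(sin -0.7382 − sin 0.2618) = -3.8977
y' = -4.5 − 1.5000·(cos -0.7382 − cos 0.2618) = -4.1606

(-3.8977, -4.1606, -0.7382)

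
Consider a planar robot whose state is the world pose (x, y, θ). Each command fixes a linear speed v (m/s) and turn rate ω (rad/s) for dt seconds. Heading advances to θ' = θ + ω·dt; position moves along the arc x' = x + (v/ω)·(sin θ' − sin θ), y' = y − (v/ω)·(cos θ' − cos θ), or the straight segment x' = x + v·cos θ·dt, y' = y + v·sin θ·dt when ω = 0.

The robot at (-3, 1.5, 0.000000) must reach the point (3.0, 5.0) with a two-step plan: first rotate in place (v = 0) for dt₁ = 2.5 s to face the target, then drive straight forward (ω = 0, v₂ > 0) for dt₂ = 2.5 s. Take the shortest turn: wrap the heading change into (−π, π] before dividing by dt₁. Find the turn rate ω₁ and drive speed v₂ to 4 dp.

ω₁ = 0.2112, v₂ = 2.7785

heading to target = atan2(5−1.5, 3−-3) = 0.5281
Δθ = wrap(0.5281 − 0.0000) = 0.5281; ω₁ = Δθ/dt₁ = 0.2112
distance = √((3−-3)² + (5−1.5)²) = 6.9462; v₂ = distance/dt₂ = 2.7785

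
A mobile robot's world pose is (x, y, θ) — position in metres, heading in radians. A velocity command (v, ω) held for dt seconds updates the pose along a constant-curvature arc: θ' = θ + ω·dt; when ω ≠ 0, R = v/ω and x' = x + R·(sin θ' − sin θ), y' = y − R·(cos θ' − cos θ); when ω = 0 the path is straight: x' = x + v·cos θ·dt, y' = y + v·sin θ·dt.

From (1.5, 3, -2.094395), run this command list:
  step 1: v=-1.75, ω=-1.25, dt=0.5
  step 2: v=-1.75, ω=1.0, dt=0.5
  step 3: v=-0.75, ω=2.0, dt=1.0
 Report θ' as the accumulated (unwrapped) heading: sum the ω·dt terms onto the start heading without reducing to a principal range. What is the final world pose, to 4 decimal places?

step 1: θ'=-2.7194 (R=1.4000) → pose (2.1388, 3.5771, -2.7194)
step 2: θ'=-2.2194 (R=-1.7500) → pose (2.8163, 4.1163, -2.2194)
step 3: θ'=-0.2194 (R=-0.3750) → pose (2.5991, 4.7088, -0.2194)

(2.5991, 4.7088, -0.2194)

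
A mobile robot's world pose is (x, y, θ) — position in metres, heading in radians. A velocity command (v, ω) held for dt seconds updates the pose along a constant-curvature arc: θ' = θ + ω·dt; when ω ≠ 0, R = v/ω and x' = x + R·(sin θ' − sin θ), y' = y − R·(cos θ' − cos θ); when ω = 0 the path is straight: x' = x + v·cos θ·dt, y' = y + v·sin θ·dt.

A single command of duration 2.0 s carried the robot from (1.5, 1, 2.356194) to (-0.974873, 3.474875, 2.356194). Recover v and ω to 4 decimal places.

v = 1.7500, ω = 0.0000

Δθ = 2.356194 − 2.356194 = 0.000000
ω = Δθ/dt = 0.000000/2.0 = 0.0000
ω = 0 → v = (Δx·cos θ + Δy·sin θ)/dt = 1.7500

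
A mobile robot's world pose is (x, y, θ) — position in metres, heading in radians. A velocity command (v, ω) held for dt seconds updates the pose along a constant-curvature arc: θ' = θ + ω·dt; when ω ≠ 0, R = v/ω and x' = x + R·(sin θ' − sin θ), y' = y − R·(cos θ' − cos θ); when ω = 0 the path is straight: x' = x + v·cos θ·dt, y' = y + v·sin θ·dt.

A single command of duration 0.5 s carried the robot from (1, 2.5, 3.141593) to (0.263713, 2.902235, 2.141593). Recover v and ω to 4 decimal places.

Δθ = 2.141593 − 3.141593 = -1.000000
ω = Δθ/dt = -1.000000/0.5 = -2.0000
R = Δx/(sin θ' − sin θ) = -0.8750
v = R·ω = -0.8750·-2.0000 = 1.7500

v = 1.7500, ω = -2.0000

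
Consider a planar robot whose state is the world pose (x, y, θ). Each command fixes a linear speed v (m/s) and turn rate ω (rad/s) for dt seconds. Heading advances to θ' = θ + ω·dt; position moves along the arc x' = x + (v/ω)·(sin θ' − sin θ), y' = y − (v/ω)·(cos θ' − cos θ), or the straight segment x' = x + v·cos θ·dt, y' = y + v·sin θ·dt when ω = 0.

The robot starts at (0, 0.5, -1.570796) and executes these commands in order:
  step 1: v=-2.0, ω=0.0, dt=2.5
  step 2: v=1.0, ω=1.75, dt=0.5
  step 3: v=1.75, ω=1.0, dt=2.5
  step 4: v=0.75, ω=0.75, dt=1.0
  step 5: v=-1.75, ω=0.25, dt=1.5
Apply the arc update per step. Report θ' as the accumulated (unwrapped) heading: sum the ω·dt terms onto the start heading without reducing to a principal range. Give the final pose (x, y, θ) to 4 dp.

step 1: θ'=-1.5708 (straight) → pose (0.0000, 5.5000, -1.5708)
step 2: θ'=-0.6958 (R=0.5714) → pose (0.2051, 5.0614, -0.6958)
step 3: θ'=1.8042 (R=1.7500) → pose (3.0294, 6.8094, 1.8042)
step 4: θ'=2.5542 (R=1.0000) → pose (2.6107, 7.4105, 2.5542)
step 5: θ'=2.9292 (R=-7.0000) → pose (5.0145, 6.3945, 2.9292)

(5.0145, 6.3945, 2.9292)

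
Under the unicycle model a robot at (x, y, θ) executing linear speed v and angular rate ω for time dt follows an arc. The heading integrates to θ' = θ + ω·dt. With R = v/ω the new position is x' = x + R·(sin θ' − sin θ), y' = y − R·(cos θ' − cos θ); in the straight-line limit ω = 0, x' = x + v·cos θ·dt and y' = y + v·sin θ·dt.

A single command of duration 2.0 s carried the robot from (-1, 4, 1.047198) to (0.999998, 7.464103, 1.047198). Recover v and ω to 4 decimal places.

Δθ = 1.047198 − 1.047198 = 0.000000
ω = Δθ/dt = 0.000000/2.0 = 0.0000
ω = 0 → v = (Δx·cos θ + Δy·sin θ)/dt = 2.0000

v = 2.0000, ω = 0.0000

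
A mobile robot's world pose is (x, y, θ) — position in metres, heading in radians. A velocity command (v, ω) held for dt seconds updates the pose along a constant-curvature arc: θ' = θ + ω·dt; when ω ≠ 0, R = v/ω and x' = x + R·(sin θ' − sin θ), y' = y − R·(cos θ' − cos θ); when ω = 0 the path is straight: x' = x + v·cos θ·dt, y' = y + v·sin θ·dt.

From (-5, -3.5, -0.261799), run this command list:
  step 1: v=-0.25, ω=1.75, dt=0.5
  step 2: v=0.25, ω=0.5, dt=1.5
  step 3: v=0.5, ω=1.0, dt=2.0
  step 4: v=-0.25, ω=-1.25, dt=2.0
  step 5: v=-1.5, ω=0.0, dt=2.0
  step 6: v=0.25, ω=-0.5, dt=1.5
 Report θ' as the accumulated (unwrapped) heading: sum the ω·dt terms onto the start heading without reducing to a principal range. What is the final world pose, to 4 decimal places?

(-6.9474, -5.0576, 0.1132)

step 1: θ'=0.6132 (R=-0.1429) → pose (-5.1192, -3.5212, 0.6132)
step 2: θ'=1.3632 (R=0.5000) → pose (-4.9177, -3.2153, 1.3632)
step 3: θ'=3.3632 (R=0.5000) → pose (-5.5168, -2.6245, 3.3632)
step 4: θ'=0.8632 (R=0.2000) → pose (-5.3209, -2.9496, 0.8632)
step 5: θ'=0.8632 (straight) → pose (-7.2709, -5.2294, 0.8632)
step 6: θ'=0.1132 (R=-0.5000) → pose (-6.9474, -5.0576, 0.1132)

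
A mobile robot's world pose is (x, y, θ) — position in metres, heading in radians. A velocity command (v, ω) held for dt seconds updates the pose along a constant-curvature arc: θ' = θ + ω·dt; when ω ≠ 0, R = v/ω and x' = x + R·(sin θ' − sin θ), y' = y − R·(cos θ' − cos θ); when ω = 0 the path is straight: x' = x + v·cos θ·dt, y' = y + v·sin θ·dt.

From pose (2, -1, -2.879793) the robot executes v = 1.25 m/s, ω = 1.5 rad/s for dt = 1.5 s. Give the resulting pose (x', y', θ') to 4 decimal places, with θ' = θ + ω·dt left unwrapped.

θ' = -2.8798 + 1.5·1.5 = -0.6298
R = v/ω = 1.25/1.5 = 0.8333
x' = 2 + 0.8333·(sin -0.6298 − sin -2.8798) = 1.7249
y' = -1 − 0.8333·(cos -0.6298 − cos -2.8798) = -2.4784

(1.7249, -2.4784, -0.6298)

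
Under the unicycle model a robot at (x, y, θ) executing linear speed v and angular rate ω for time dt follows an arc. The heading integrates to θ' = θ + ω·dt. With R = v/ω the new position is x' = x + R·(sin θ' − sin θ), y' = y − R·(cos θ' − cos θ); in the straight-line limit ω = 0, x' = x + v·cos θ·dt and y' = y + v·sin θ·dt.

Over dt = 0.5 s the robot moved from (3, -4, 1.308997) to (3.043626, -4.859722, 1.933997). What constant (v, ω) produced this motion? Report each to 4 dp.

Δθ = 1.933997 − 1.308997 = 0.625000
ω = Δθ/dt = 0.625000/0.5 = 1.2500
R = −Δy/(cos θ' − cos θ) = -1.4000
v = R·ω = -1.4000·1.2500 = -1.7500

v = -1.7500, ω = 1.2500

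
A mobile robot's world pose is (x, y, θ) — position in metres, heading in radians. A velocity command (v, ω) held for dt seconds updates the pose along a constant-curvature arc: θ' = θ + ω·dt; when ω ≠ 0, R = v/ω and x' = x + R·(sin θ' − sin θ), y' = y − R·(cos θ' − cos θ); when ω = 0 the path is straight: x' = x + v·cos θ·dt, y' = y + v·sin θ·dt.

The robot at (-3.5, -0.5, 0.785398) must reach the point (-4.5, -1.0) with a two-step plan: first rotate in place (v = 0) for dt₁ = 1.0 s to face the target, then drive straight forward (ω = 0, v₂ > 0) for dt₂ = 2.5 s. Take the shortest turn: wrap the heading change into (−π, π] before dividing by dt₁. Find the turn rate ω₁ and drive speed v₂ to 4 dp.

ω₁ = 2.8198, v₂ = 0.4472

heading to target = atan2(-1−-0.5, -4.5−-3.5) = -2.6779
Δθ = wrap(-2.6779 − 0.7854) = 2.8198; ω₁ = Δθ/dt₁ = 2.8198
distance = √((-4.5−-3.5)² + (-1−-0.5)²) = 1.1180; v₂ = distance/dt₂ = 0.4472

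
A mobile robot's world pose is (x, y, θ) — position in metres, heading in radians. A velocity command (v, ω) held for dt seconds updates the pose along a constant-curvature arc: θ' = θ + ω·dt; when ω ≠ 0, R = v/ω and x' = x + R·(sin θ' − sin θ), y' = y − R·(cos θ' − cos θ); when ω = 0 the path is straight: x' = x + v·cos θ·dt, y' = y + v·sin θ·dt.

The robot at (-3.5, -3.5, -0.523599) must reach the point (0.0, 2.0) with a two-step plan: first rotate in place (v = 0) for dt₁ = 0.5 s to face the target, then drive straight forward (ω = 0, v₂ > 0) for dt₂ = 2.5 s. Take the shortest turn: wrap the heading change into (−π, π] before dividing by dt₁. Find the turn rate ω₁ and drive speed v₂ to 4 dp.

heading to target = atan2(2−-3.5, 0−-3.5) = 1.0041
Δθ = wrap(1.0041 − -0.5236) = 1.5277; ω₁ = Δθ/dt₁ = 3.0553
distance = √((0−-3.5)² + (2−-3.5)²) = 6.5192; v₂ = distance/dt₂ = 2.6077

ω₁ = 3.0553, v₂ = 2.6077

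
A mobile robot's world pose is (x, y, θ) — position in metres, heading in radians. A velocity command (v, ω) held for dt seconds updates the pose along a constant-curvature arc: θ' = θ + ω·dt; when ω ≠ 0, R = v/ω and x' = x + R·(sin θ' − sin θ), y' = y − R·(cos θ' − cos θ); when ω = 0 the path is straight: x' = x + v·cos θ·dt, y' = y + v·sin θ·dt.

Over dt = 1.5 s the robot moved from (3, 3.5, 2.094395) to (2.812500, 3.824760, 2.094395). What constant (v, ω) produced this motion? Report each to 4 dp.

Δθ = 2.094395 − 2.094395 = 0.000000
ω = Δθ/dt = 0.000000/1.5 = 0.0000
ω = 0 → v = (Δx·cos θ + Δy·sin θ)/dt = 0.2500

v = 0.2500, ω = 0.0000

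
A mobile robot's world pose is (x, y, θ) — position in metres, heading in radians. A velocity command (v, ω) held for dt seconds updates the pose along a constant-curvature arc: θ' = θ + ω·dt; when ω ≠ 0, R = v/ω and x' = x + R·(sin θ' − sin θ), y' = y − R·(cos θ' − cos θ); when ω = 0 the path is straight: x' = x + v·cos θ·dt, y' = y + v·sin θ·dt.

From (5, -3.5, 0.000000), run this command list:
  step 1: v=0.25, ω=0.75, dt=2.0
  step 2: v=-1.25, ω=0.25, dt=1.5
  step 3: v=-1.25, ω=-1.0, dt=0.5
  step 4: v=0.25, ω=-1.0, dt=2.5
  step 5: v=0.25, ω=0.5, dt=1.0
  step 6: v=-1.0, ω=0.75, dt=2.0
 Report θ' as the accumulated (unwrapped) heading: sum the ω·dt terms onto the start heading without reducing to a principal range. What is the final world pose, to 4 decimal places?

(4.4089, -6.0166, 0.8750)

step 1: θ'=1.5000 (R=0.3333) → pose (5.3325, -3.1902, 1.5000)
step 2: θ'=1.8750 (R=-5.0000) → pose (5.5495, -5.0416, 1.8750)
step 3: θ'=1.3750 (R=1.2500) → pose (5.5831, -5.6592, 1.3750)
step 4: θ'=-1.1250 (R=-0.2500) → pose (6.0538, -5.6000, -1.1250)
step 5: θ'=-0.6250 (R=0.5000) → pose (6.2124, -5.7899, -0.6250)
step 6: θ'=0.8750 (R=-1.3333) → pose (4.4089, -6.0166, 0.8750)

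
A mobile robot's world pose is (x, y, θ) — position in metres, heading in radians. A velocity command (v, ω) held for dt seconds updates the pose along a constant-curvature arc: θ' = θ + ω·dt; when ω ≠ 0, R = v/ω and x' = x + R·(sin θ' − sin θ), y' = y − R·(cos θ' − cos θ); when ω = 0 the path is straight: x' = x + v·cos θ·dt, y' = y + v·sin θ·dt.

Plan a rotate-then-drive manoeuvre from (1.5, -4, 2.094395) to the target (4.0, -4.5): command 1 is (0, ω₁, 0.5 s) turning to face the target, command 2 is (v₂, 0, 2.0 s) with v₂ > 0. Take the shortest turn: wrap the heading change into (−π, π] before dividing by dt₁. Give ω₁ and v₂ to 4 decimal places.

ω₁ = -4.5836, v₂ = 1.2748

heading to target = atan2(-4.5−-4, 4−1.5) = -0.1974
Δθ = wrap(-0.1974 − 2.0944) = -2.2918; ω₁ = Δθ/dt₁ = -4.5836
distance = √((4−1.5)² + (-4.5−-4)²) = 2.5495; v₂ = distance/dt₂ = 1.2748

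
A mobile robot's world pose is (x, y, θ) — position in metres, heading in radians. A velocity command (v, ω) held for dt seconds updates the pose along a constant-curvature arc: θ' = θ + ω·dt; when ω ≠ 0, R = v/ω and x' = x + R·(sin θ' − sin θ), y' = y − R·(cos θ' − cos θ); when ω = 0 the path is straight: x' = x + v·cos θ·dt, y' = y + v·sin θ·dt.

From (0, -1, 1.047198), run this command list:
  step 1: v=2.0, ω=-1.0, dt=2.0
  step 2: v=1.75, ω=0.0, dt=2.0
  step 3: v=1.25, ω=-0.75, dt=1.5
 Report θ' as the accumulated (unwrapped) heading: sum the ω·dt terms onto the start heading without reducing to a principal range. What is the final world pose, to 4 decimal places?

(5.4886, -5.4688, -2.0778)

step 1: θ'=-0.9528 (R=-2.0000) → pose (3.3621, -0.8412, -0.9528)
step 2: θ'=-0.9528 (straight) → pose (5.3900, -3.6938, -0.9528)
step 3: θ'=-2.0778 (R=-1.6667) → pose (5.4886, -5.4688, -2.0778)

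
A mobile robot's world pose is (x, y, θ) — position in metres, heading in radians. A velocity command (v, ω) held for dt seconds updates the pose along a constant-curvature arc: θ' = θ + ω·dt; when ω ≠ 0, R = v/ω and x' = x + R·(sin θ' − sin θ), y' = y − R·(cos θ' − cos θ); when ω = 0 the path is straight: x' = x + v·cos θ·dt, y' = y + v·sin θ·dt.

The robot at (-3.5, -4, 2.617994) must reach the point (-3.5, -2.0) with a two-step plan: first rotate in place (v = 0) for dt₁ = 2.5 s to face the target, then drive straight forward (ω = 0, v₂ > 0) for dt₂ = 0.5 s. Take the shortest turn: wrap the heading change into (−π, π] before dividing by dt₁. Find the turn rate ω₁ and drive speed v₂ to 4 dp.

ω₁ = -0.4189, v₂ = 4.0000

heading to target = atan2(-2−-4, -3.5−-3.5) = 1.5708
Δθ = wrap(1.5708 − 2.6180) = -1.0472; ω₁ = Δθ/dt₁ = -0.4189
distance = √((-3.5−-3.5)² + (-2−-4)²) = 2.0000; v₂ = distance/dt₂ = 4.0000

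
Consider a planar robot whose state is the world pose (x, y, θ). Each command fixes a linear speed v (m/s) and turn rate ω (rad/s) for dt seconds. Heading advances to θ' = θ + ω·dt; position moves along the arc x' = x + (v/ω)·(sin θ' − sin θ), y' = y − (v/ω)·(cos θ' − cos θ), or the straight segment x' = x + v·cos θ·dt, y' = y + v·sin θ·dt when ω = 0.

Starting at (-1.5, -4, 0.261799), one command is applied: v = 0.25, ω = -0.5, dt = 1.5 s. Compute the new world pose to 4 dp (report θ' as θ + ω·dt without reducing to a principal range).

θ' = 0.2618 + -0.5·1.5 = -0.4882
R = v/ω = 0.25/-0.5 = -0.5000
x' = -1.5 + -0.5000·(sin -0.4882 − sin 0.2618) = -1.1361
y' = -4 − -0.5000·(cos -0.4882 − cos 0.2618) = -4.0414

(-1.1361, -4.0414, -0.4882)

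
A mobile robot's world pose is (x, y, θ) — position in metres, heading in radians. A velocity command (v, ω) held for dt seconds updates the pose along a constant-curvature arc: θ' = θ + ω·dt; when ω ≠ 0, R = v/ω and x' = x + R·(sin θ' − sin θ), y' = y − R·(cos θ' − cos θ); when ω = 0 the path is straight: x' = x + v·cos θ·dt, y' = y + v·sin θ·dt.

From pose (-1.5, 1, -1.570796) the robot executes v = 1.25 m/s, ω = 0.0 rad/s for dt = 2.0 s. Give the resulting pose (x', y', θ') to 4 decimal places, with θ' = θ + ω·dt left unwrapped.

(-1.5000, -1.5000, -1.5708)

θ' = -1.5708 + 0.0·2.0 = -1.5708
ω = 0 → straight: x' = -1.5 + 1.25·cos(-1.5708)·2.0 = -1.5000
y' = 1 + 1.25·sin(-1.5708)·2.0 = -1.5000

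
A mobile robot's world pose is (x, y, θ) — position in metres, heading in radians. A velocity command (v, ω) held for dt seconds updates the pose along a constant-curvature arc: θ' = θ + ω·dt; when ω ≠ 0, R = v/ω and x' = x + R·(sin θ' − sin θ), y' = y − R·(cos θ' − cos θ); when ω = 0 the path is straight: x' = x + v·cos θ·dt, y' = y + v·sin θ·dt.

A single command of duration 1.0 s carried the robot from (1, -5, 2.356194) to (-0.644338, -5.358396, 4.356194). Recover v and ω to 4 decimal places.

v = 2.0000, ω = 2.0000

Δθ = 4.356194 − 2.356194 = 2.000000
ω = Δθ/dt = 2.000000/1.0 = 2.0000
R = Δx/(sin θ' − sin θ) = 1.0000
v = R·ω = 1.0000·2.0000 = 2.0000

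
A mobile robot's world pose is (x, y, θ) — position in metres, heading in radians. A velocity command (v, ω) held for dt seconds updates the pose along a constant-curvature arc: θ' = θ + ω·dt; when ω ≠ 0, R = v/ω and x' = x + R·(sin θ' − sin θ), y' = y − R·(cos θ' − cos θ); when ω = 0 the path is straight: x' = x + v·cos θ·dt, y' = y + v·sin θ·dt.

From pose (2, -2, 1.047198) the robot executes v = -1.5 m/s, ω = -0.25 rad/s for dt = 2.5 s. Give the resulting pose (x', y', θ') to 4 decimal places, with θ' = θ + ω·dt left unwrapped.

(-0.7376, -4.4731, 0.4222)

θ' = 1.0472 + -0.25·2.5 = 0.4222
R = v/ω = -1.5/-0.25 = 6.0000
x' = 2 + 6.0000·(sin 0.4222 − sin 1.0472) = -0.7376
y' = -2 − 6.0000·(cos 0.4222 − cos 1.0472) = -4.4731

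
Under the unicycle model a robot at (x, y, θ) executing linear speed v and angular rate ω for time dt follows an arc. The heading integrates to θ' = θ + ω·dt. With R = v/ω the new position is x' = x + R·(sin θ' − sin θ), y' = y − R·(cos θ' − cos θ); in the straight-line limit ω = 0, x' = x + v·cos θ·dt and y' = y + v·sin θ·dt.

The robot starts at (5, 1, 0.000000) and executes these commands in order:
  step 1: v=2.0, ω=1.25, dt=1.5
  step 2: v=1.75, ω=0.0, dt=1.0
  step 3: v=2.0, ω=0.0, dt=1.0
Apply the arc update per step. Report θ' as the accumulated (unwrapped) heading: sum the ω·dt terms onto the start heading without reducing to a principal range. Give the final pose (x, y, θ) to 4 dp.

(5.4033, 6.6571, 1.8750)

step 1: θ'=1.8750 (R=1.6000) → pose (6.5265, 3.0793, 1.8750)
step 2: θ'=1.8750 (straight) → pose (6.0024, 4.7489, 1.8750)
step 3: θ'=1.8750 (straight) → pose (5.4033, 6.6571, 1.8750)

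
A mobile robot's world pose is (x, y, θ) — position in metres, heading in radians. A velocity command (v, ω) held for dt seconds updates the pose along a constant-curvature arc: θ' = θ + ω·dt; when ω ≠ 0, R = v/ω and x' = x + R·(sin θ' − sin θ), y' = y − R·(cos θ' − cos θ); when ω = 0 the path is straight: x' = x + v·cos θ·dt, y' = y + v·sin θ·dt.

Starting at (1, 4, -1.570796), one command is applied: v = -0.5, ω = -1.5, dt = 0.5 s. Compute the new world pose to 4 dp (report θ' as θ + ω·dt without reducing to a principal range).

(1.0894, 4.2272, -2.3208)

θ' = -1.5708 + -1.5·0.5 = -2.3208
R = v/ω = -0.5/-1.5 = 0.3333
x' = 1 + 0.3333·(sin -2.3208 − sin -1.5708) = 1.0894
y' = 4 − 0.3333·(cos -2.3208 − cos -1.5708) = 4.2272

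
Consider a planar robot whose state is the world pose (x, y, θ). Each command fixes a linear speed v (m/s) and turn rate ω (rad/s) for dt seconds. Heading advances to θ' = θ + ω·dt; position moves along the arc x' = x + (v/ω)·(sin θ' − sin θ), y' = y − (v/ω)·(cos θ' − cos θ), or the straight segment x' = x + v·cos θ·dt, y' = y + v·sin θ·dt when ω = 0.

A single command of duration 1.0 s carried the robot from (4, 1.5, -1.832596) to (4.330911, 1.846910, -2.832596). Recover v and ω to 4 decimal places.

Δθ = -2.832596 − -1.832596 = -1.000000
ω = Δθ/dt = -1.000000/1.0 = -1.0000
R = −Δy/(cos θ' − cos θ) = 0.5000
v = R·ω = 0.5000·-1.0000 = -0.5000

v = -0.5000, ω = -1.0000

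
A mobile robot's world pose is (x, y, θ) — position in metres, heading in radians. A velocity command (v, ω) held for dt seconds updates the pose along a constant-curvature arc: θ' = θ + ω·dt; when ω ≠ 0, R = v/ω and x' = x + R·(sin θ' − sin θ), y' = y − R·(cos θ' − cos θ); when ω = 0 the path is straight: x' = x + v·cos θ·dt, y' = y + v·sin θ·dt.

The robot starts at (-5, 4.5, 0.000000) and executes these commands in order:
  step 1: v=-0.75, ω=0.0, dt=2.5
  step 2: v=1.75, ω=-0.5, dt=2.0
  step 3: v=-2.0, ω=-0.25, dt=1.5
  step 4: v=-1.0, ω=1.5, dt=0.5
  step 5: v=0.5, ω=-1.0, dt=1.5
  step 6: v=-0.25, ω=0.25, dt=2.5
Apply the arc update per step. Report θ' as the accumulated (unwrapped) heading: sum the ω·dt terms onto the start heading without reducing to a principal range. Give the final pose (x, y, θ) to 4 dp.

step 1: θ'=0.0000 (straight) → pose (-6.8750, 4.5000, 0.0000)
step 2: θ'=-1.0000 (R=-3.5000) → pose (-3.9299, 2.8911, -1.0000)
step 3: θ'=-1.3750 (R=8.0000) → pose (-5.0452, 5.6571, -1.3750)
step 4: θ'=-0.6250 (R=-0.6667) → pose (-5.3091, 6.0680, -0.6250)
step 5: θ'=-2.1250 (R=-0.5000) → pose (-5.1765, 5.3994, -2.1250)
step 6: θ'=-1.5000 (R=-1.0000) → pose (-5.0293, 5.9964, -1.5000)

(-5.0293, 5.9964, -1.5000)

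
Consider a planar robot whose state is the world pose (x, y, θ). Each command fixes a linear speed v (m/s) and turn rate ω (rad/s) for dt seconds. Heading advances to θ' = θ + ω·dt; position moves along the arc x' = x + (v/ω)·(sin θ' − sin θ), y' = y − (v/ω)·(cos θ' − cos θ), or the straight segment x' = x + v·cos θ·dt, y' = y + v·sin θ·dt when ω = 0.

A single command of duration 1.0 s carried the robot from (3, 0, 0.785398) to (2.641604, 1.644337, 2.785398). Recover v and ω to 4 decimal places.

Δθ = 2.785398 − 0.785398 = 2.000000
ω = Δθ/dt = 2.000000/1.0 = 2.0000
R = −Δy/(cos θ' − cos θ) = 1.0000
v = R·ω = 1.0000·2.0000 = 2.0000

v = 2.0000, ω = 2.0000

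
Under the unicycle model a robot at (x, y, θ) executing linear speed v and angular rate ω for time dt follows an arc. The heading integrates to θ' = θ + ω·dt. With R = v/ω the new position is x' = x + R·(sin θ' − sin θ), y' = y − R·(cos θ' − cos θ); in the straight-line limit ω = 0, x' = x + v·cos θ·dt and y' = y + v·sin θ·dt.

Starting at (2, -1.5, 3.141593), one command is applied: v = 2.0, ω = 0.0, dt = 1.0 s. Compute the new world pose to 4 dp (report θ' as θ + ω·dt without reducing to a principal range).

(0.0000, -1.5000, 3.1416)

θ' = 3.1416 + 0.0·1.0 = 3.1416
ω = 0 → straight: x' = 2 + 2.0·cos(3.1416)·1.0 = 0.0000
y' = -1.5 + 2.0·sin(3.1416)·1.0 = -1.5000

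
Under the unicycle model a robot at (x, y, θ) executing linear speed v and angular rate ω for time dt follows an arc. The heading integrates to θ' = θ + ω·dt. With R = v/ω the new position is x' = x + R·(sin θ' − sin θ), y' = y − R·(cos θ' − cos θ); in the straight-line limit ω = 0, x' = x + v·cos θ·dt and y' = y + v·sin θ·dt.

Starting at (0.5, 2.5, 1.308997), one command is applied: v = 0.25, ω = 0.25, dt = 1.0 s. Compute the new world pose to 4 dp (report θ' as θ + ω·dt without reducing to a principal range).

θ' = 1.3090 + 0.25·1.0 = 1.5590
R = v/ω = 0.25/0.25 = 1.0000
x' = 0.5 + 1.0000·(sin 1.5590 − sin 1.3090) = 0.5340
y' = 2.5 − 1.0000·(cos 1.5590 − cos 1.3090) = 2.7470

(0.5340, 2.7470, 1.5590)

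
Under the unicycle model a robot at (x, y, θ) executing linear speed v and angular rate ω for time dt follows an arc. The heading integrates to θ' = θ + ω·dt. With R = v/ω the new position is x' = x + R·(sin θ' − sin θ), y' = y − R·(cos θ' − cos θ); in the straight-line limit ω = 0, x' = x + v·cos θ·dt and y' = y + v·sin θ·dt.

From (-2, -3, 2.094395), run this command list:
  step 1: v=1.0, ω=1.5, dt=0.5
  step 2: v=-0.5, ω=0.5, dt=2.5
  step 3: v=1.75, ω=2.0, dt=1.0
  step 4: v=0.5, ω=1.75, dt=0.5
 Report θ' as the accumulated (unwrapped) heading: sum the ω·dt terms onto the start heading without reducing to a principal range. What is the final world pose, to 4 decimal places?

(-0.4906, -3.6260, 6.9694)

step 1: θ'=2.8444 (R=0.6667) → pose (-2.3821, -2.6959, 2.8444)
step 2: θ'=4.0944 (R=-1.0000) → pose (-1.2742, -2.3191, 4.0944)
step 3: θ'=6.0944 (R=0.8750) → pose (-0.7253, -3.6856, 6.0944)
step 4: θ'=6.9694 (R=0.2857) → pose (-0.4906, -3.6260, 6.9694)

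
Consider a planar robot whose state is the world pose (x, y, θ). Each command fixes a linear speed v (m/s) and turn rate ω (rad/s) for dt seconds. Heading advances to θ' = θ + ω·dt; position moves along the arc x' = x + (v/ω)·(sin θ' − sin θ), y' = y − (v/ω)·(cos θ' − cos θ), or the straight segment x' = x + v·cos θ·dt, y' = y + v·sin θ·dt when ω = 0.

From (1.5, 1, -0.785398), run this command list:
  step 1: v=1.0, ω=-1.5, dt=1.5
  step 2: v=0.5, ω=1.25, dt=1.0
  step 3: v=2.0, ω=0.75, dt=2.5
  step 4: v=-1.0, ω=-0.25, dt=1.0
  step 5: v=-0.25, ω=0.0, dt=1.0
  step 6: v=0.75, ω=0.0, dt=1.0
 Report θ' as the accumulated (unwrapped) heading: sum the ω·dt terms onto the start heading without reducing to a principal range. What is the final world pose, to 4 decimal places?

(3.0918, -3.7153, -0.1604)

step 1: θ'=-3.0354 (R=-0.6667) → pose (1.0993, -0.1343, -3.0354)
step 2: θ'=-1.7854 (R=0.4000) → pose (0.7508, -0.4469, -1.7854)
step 3: θ'=0.0896 (R=2.6667) → pose (3.5949, -3.6707, 0.0896)
step 4: θ'=-0.1604 (R=4.0000) → pose (2.5982, -3.6354, -0.1604)
step 5: θ'=-0.1604 (straight) → pose (2.3514, -3.5955, -0.1604)
step 6: θ'=-0.1604 (straight) → pose (3.0918, -3.7153, -0.1604)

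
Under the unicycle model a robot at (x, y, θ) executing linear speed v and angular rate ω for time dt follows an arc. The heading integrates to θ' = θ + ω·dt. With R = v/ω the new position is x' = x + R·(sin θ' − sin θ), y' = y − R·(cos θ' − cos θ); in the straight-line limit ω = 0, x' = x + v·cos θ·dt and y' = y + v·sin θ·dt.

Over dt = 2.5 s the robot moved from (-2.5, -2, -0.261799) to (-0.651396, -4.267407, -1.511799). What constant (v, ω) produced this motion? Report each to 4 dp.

v = 1.2500, ω = -0.5000

Δθ = -1.511799 − -0.261799 = -1.250000
ω = Δθ/dt = -1.250000/2.5 = -0.5000
R = −Δy/(cos θ' − cos θ) = -2.5000
v = R·ω = -2.5000·-0.5000 = 1.2500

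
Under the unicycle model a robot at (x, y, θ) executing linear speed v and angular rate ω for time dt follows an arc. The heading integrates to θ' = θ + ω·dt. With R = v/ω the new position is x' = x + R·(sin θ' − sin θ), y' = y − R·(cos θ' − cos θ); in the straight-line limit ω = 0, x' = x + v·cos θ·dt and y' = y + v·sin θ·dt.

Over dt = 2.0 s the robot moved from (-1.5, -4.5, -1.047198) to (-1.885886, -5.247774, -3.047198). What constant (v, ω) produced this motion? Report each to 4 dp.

v = 0.5000, ω = -1.0000

Δθ = -3.047198 − -1.047198 = -2.000000
ω = Δθ/dt = -2.000000/2.0 = -1.0000
R = −Δy/(cos θ' − cos θ) = -0.5000
v = R·ω = -0.5000·-1.0000 = 0.5000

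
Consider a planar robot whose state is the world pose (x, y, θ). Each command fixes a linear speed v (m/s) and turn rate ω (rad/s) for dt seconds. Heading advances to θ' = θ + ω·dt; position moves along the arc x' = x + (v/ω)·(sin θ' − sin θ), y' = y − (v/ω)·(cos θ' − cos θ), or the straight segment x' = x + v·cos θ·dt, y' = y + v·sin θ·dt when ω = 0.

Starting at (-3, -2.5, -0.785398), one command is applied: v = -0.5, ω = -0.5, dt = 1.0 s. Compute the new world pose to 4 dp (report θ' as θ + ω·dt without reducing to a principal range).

(-3.2524, -2.0744, -1.2854)

θ' = -0.7854 + -0.5·1.0 = -1.2854
R = v/ω = -0.5/-0.5 = 1.0000
x' = -3 + 1.0000·(sin -1.2854 − sin -0.7854) = -3.2524
y' = -2.5 − 1.0000·(cos -1.2854 − cos -0.7854) = -2.0744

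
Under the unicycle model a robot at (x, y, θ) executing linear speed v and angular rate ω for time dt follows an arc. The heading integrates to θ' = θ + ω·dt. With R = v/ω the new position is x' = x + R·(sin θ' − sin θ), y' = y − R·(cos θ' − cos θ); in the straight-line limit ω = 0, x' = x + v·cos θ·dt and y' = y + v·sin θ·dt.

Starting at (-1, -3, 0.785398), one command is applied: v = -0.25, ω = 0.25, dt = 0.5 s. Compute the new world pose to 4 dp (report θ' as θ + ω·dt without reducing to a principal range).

θ' = 0.7854 + 0.25·0.5 = 0.9104
R = v/ω = -0.25/0.25 = -1.0000
x' = -1 + -1.0000·(sin 0.9104 − sin 0.7854) = -1.0826
y' = -3 − -1.0000·(cos 0.9104 − cos 0.7854) = -3.0937

(-1.0826, -3.0937, 0.9104)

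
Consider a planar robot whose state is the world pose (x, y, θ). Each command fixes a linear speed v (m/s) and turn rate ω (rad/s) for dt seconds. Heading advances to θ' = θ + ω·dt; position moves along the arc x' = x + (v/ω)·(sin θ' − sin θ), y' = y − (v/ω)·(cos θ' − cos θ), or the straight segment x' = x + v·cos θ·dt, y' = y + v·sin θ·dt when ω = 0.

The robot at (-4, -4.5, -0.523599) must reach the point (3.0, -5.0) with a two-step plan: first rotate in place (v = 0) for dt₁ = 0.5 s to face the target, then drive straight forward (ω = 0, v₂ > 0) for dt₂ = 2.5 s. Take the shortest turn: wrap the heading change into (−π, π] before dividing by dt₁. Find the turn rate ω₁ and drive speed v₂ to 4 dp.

ω₁ = 0.9046, v₂ = 2.8071

heading to target = atan2(-5−-4.5, 3−-4) = -0.0713
Δθ = wrap(-0.0713 − -0.5236) = 0.4523; ω₁ = Δθ/dt₁ = 0.9046
distance = √((3−-4)² + (-5−-4.5)²) = 7.0178; v₂ = distance/dt₂ = 2.8071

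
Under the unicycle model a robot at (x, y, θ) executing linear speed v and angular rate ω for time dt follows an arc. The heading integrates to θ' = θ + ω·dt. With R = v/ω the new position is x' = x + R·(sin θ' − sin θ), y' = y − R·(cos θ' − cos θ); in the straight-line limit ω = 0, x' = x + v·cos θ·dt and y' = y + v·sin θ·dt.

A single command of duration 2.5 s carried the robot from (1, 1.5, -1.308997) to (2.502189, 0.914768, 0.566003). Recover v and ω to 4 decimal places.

v = 0.7500, ω = 0.7500

Δθ = 0.566003 − -1.308997 = 1.875000
ω = Δθ/dt = 1.875000/2.5 = 0.7500
R = Δx/(sin θ' − sin θ) = 1.0000
v = R·ω = 1.0000·0.7500 = 0.7500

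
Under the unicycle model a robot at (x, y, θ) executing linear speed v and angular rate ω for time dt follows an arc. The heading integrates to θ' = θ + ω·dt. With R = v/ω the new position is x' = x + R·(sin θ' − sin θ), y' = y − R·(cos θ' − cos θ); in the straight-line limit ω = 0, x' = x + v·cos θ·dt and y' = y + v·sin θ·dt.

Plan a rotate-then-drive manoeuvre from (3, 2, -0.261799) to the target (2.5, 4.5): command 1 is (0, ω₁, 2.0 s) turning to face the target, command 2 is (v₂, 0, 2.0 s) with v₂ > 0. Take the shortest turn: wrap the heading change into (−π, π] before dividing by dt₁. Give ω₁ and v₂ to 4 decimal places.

heading to target = atan2(4.5−2, 2.5−3) = 1.7682
Δθ = wrap(1.7682 − -0.2618) = 2.0300; ω₁ = Δθ/dt₁ = 1.0150
distance = √((2.5−3)² + (4.5−2)²) = 2.5495; v₂ = distance/dt₂ = 1.2748

ω₁ = 1.0150, v₂ = 1.2748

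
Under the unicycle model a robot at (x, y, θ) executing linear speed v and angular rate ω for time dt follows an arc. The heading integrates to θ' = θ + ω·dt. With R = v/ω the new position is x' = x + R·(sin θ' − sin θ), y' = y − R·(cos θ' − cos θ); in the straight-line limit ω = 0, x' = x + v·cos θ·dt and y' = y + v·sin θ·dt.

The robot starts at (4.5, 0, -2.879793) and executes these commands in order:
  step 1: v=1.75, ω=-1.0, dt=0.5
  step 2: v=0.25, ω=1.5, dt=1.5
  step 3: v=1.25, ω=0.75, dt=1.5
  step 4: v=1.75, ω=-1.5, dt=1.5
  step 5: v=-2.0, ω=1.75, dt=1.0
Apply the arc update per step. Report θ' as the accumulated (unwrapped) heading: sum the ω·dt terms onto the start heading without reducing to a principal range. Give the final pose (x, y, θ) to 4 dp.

step 1: θ'=-3.3798 (R=-1.7500) → pose (3.6341, -0.0102, -3.3798)
step 2: θ'=-1.1298 (R=0.1667) → pose (3.4441, -0.2433, -1.1298)
step 3: θ'=-0.0048 (R=1.6667) → pose (4.9433, -1.1986, -0.0048)
step 4: θ'=-2.2548 (R=-1.1667) → pose (5.8420, -3.1024, -2.2548)
step 5: θ'=-0.5048 (R=-1.1429) → pose (5.5089, -1.3799, -0.5048)

(5.5089, -1.3799, -0.5048)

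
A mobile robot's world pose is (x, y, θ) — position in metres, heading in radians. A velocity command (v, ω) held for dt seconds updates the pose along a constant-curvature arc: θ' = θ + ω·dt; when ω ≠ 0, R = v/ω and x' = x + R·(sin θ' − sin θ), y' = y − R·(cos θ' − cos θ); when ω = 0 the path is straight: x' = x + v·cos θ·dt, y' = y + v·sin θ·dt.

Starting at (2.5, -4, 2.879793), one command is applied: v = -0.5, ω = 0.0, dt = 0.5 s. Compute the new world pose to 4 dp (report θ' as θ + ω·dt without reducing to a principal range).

θ' = 2.8798 + 0.0·0.5 = 2.8798
ω = 0 → straight: x' = 2.5 + -0.5·cos(2.8798)·0.5 = 2.7415
y' = -4 + -0.5·sin(2.8798)·0.5 = -4.0647

(2.7415, -4.0647, 2.8798)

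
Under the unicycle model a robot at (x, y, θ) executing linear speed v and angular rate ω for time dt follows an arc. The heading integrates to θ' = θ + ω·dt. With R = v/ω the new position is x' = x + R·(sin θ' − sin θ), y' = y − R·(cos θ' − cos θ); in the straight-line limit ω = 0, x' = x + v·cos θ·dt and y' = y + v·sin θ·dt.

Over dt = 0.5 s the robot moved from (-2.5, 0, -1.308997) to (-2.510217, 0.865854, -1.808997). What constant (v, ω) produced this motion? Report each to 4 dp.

Δθ = -1.808997 − -1.308997 = -0.500000
ω = Δθ/dt = -0.500000/0.5 = -1.0000
R = −Δy/(cos θ' − cos θ) = 1.7500
v = R·ω = 1.7500·-1.0000 = -1.7500

v = -1.7500, ω = -1.0000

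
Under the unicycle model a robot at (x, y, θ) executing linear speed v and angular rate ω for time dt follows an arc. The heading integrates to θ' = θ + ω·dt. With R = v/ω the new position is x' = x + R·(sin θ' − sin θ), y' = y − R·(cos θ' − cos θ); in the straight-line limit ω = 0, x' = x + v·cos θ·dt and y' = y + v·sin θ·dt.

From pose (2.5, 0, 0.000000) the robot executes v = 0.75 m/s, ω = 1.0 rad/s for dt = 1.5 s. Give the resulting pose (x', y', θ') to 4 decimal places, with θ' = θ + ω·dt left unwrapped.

θ' = 0.0000 + 1.0·1.5 = 1.5000
R = v/ω = 0.75/1.0 = 0.7500
x' = 2.5 + 0.7500·(sin 1.5000 − sin 0.0000) = 3.2481
y' = 0 − 0.7500·(cos 1.5000 − cos 0.0000) = 0.6969

(3.2481, 0.6969, 1.5000)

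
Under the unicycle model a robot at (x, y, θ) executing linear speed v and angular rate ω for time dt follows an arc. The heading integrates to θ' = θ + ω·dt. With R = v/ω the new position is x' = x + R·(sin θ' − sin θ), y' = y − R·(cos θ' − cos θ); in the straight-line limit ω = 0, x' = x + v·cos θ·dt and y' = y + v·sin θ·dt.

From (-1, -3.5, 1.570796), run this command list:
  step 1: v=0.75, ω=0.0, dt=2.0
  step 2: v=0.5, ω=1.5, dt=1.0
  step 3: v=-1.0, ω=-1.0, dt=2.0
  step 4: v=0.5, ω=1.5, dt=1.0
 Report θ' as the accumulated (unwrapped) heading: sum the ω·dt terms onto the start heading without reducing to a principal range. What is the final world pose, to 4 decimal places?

(-0.6153, -2.7041, 2.5708)

step 1: θ'=1.5708 (straight) → pose (-1.0000, -2.0000, 1.5708)
step 2: θ'=3.0708 (R=0.3333) → pose (-1.3098, -1.6675, 3.0708)
step 3: θ'=1.0708 (R=1.0000) → pose (-0.5029, -3.1444, 1.0708)
step 4: θ'=2.5708 (R=0.3333) → pose (-0.6153, -2.7041, 2.5708)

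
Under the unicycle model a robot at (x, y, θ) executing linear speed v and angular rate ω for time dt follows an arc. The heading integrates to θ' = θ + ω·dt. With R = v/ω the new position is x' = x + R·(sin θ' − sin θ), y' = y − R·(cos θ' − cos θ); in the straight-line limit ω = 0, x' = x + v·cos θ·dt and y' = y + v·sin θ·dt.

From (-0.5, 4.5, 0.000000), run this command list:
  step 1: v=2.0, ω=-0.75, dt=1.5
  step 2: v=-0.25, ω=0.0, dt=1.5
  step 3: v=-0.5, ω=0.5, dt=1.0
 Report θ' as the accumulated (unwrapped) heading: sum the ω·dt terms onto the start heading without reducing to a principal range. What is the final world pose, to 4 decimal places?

step 1: θ'=-1.1250 (R=-2.6667) → pose (1.9060, 2.9831, -1.1250)
step 2: θ'=-1.1250 (straight) → pose (1.7444, 3.3215, -1.1250)
step 3: θ'=-0.6250 (R=-1.0000) → pose (1.4272, 3.7013, -0.6250)

(1.4272, 3.7013, -0.6250)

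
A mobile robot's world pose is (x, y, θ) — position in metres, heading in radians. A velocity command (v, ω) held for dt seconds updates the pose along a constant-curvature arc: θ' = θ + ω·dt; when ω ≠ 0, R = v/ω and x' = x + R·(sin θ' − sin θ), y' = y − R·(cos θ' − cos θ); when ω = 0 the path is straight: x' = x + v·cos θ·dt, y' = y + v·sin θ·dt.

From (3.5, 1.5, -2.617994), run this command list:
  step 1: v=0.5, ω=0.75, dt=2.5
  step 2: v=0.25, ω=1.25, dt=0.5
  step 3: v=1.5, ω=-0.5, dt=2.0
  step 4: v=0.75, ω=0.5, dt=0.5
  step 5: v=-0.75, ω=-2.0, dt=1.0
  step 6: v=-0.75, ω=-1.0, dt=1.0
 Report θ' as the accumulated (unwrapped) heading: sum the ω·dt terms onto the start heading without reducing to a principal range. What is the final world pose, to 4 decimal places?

step 1: θ'=-0.7430 (R=0.6667) → pose (3.3823, 0.4317, -0.7430)
step 2: θ'=-0.1180 (R=0.2000) → pose (3.4941, 0.3804, -0.1180)
step 3: θ'=-1.1180 (R=-3.0000) → pose (5.8386, -1.2863, -1.1180)
step 4: θ'=-0.8680 (R=1.5000) → pose (6.0429, -1.5996, -0.8680)
step 5: θ'=-2.8680 (R=0.3750) → pose (6.2277, -0.9962, -2.8680)
step 6: θ'=-3.8680 (R=0.7500) → pose (6.9285, -1.1576, -3.8680)

(6.9285, -1.1576, -3.8680)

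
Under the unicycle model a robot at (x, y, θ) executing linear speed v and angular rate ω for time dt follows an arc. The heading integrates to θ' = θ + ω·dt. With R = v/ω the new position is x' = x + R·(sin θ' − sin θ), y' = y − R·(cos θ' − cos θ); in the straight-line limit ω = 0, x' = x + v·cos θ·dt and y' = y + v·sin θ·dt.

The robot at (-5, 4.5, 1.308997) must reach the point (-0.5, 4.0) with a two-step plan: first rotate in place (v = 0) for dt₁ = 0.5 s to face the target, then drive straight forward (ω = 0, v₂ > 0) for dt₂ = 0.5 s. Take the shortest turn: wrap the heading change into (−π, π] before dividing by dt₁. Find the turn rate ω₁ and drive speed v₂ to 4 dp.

ω₁ = -2.8393, v₂ = 9.0554

heading to target = atan2(4−4.5, -0.5−-5) = -0.1107
Δθ = wrap(-0.1107 − 1.3090) = -1.4197; ω₁ = Δθ/dt₁ = -2.8393
distance = √((-0.5−-5)² + (4−4.5)²) = 4.5277; v₂ = distance/dt₂ = 9.0554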